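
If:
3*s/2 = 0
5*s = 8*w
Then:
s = 0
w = 0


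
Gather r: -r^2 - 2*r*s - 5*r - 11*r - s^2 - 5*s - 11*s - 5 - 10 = -r^2 + r*(-2*s - 16) - s^2 - 16*s - 15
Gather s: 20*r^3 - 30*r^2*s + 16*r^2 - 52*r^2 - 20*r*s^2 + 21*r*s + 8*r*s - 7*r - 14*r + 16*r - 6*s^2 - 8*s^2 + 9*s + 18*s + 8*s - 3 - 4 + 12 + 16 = 20*r^3 - 36*r^2 - 5*r + s^2*(-20*r - 14) + s*(-30*r^2 + 29*r + 35) + 21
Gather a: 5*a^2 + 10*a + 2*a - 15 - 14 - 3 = 5*a^2 + 12*a - 32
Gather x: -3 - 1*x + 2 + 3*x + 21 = 2*x + 20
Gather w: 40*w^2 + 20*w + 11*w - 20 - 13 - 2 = 40*w^2 + 31*w - 35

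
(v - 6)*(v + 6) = v^2 - 36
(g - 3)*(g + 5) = g^2 + 2*g - 15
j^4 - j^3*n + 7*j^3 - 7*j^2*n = j^2*(j + 7)*(j - n)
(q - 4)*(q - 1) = q^2 - 5*q + 4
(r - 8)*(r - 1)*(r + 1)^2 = r^4 - 7*r^3 - 9*r^2 + 7*r + 8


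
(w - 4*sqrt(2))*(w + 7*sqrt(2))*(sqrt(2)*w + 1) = sqrt(2)*w^3 + 7*w^2 - 53*sqrt(2)*w - 56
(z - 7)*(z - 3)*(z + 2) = z^3 - 8*z^2 + z + 42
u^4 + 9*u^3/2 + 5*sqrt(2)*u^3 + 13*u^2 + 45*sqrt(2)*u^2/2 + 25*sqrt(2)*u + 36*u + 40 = (u + 2)*(u + 5/2)*(u + sqrt(2))*(u + 4*sqrt(2))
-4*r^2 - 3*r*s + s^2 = (-4*r + s)*(r + s)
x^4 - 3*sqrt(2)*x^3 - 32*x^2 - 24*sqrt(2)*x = x*(x - 6*sqrt(2))*(x + sqrt(2))*(x + 2*sqrt(2))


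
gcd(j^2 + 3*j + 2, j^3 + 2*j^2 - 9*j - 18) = j + 2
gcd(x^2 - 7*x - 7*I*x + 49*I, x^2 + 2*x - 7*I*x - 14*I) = x - 7*I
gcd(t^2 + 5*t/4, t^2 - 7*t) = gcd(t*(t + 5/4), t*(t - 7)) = t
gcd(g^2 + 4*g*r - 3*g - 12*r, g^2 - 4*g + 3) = g - 3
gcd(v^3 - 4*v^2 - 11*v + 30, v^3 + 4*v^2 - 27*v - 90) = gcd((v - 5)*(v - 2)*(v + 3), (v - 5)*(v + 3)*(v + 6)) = v^2 - 2*v - 15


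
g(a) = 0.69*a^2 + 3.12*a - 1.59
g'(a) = 1.38*a + 3.12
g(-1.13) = -4.23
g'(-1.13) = 1.56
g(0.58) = 0.45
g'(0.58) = 3.92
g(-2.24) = -5.12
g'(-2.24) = 0.03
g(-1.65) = -4.86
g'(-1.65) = 0.84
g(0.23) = -0.84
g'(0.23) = 3.44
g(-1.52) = -4.74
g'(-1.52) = 1.02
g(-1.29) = -4.47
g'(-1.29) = 1.34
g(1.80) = 6.26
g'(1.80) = 5.60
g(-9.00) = 26.22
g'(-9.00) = -9.30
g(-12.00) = 60.33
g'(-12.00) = -13.44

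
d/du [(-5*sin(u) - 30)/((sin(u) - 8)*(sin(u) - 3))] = 5*(sin(u)^2 + 12*sin(u) - 90)*cos(u)/((sin(u) - 8)^2*(sin(u) - 3)^2)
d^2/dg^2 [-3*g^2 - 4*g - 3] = -6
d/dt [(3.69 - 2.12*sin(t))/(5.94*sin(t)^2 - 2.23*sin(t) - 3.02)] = (12.5928*sin(t)^2 - 43.8372*sin(t) + 14.6311)*cos(t)/(35.2836*sin(t)^4 - 26.4924*sin(t)^3 - 30.9047*sin(t)^2 + 13.4692*sin(t) + 9.1204)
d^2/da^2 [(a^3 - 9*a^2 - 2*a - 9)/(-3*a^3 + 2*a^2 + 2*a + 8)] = 2*(75*a^6 + 36*a^5 + 468*a^4 + 1076*a^3 - 246*a^2 + 468*a + 436)/(27*a^9 - 54*a^8 - 18*a^7 - 152*a^6 + 300*a^5 + 168*a^4 + 376*a^3 - 480*a^2 - 384*a - 512)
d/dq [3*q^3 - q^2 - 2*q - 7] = 9*q^2 - 2*q - 2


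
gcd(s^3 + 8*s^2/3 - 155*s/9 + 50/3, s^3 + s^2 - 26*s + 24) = s + 6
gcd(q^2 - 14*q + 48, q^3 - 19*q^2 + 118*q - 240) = q^2 - 14*q + 48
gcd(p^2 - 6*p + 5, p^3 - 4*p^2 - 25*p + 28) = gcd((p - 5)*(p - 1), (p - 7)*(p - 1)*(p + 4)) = p - 1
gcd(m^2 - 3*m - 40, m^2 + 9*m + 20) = m + 5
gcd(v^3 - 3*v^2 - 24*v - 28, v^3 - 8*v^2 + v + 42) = v^2 - 5*v - 14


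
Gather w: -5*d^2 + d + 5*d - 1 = -5*d^2 + 6*d - 1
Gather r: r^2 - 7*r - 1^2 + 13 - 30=r^2 - 7*r - 18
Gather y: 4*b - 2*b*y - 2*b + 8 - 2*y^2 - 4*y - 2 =2*b - 2*y^2 + y*(-2*b - 4) + 6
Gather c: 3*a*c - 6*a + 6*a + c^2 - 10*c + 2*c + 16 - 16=c^2 + c*(3*a - 8)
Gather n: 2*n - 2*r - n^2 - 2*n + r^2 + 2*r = -n^2 + r^2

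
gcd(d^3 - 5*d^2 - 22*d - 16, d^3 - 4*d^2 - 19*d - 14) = d^2 + 3*d + 2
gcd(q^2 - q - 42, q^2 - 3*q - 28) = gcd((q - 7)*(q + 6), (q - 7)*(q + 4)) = q - 7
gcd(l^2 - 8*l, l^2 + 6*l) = l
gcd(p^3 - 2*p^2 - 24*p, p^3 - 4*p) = p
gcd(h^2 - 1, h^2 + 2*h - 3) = h - 1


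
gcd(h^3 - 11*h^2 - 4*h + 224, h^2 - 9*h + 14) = h - 7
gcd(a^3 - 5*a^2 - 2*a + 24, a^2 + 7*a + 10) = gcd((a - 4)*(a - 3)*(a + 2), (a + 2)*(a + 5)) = a + 2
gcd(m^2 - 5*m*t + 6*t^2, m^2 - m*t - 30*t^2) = 1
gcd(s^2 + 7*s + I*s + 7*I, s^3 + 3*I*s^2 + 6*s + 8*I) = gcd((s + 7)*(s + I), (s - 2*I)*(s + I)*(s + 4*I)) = s + I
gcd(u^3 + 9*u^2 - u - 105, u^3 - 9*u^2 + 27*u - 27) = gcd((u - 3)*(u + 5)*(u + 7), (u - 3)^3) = u - 3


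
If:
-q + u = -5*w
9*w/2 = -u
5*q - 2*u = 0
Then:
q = 0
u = 0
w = 0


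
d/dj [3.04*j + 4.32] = 3.04000000000000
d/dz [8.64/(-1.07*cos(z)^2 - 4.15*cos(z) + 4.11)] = -(18.4896*cos(z) + 35.856)*sin(z)/(1.07*cos(z)^2 + 4.15*cos(z) - 4.11)^2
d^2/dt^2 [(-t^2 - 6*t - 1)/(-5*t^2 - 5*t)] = 2*(5*t^3 + 3*t^2 + 3*t + 1)/(5*t^3*(t^3 + 3*t^2 + 3*t + 1))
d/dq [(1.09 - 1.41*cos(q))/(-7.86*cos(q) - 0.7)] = -9.5544*sin(q)/(7.86*cos(q) + 0.7)^2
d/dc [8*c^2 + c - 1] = 16*c + 1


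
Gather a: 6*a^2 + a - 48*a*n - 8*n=6*a^2 + a*(1 - 48*n) - 8*n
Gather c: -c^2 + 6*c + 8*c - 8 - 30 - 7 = -c^2 + 14*c - 45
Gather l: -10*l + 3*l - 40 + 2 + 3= -7*l - 35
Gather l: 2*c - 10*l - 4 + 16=2*c - 10*l + 12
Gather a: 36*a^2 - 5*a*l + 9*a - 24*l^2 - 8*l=36*a^2 + a*(9 - 5*l) - 24*l^2 - 8*l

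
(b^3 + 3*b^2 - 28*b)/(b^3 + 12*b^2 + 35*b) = (b - 4)/(b + 5)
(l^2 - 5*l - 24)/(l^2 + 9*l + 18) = (l - 8)/(l + 6)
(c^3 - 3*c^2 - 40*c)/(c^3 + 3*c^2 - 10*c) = (c - 8)/(c - 2)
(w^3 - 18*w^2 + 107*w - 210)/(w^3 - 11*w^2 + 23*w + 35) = (w - 6)/(w + 1)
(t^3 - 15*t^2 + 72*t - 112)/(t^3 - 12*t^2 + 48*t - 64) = (t - 7)/(t - 4)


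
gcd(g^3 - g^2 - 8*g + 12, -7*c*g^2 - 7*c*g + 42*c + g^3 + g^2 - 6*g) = g^2 + g - 6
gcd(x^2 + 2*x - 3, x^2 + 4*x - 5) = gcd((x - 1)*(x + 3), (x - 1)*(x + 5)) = x - 1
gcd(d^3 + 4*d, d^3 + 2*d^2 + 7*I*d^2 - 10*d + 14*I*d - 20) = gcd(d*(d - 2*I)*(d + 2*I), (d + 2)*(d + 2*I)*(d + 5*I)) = d + 2*I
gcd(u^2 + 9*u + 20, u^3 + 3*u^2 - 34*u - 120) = u^2 + 9*u + 20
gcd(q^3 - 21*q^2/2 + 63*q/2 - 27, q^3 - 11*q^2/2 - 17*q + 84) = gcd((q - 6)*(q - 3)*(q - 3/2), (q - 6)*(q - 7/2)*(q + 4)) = q - 6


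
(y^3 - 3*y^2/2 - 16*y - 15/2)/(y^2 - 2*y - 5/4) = 2*(y^2 - 2*y - 15)/(2*y - 5)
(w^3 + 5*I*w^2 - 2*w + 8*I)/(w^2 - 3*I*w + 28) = (w^2 + I*w + 2)/(w - 7*I)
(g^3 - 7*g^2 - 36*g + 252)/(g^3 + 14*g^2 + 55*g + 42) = (g^2 - 13*g + 42)/(g^2 + 8*g + 7)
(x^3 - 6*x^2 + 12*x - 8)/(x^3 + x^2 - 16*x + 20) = (x - 2)/(x + 5)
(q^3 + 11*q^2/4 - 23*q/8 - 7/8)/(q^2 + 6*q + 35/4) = (4*q^2 - 3*q - 1)/(2*(2*q + 5))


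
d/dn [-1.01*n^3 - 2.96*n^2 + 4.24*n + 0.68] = -3.03*n^2 - 5.92*n + 4.24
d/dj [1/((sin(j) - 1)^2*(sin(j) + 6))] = -(3*sin(j) + 11)*cos(j)/((sin(j) - 1)^3*(sin(j) + 6)^2)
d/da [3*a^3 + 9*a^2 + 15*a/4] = 9*a^2 + 18*a + 15/4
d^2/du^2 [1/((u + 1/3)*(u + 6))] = 6*(9*(u + 6)^2 + 3*(u + 6)*(3*u + 1) + (3*u + 1)^2)/((u + 6)^3*(3*u + 1)^3)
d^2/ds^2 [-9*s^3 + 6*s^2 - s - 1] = 12 - 54*s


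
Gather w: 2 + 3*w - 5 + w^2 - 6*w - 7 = w^2 - 3*w - 10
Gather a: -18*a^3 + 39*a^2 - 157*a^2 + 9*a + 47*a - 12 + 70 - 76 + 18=-18*a^3 - 118*a^2 + 56*a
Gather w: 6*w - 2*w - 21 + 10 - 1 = 4*w - 12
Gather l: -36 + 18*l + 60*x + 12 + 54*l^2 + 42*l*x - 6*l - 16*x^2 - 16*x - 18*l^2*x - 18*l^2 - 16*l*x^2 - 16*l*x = l^2*(36 - 18*x) + l*(-16*x^2 + 26*x + 12) - 16*x^2 + 44*x - 24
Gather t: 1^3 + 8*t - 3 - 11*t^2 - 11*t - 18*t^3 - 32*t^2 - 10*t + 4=-18*t^3 - 43*t^2 - 13*t + 2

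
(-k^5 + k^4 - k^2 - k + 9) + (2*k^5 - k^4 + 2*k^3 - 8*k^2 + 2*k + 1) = k^5 + 2*k^3 - 9*k^2 + k + 10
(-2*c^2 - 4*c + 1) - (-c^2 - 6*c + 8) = -c^2 + 2*c - 7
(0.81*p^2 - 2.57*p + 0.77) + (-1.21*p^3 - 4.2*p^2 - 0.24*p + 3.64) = -1.21*p^3 - 3.39*p^2 - 2.81*p + 4.41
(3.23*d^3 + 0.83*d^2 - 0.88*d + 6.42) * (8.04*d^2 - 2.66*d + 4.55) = 25.9692*d^5 - 1.9186*d^4 + 5.4135*d^3 + 57.7341*d^2 - 21.0812*d + 29.211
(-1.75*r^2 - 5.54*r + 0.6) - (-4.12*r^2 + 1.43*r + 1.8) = 2.37*r^2 - 6.97*r - 1.2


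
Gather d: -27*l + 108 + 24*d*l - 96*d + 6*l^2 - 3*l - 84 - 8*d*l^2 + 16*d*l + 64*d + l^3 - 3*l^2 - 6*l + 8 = d*(-8*l^2 + 40*l - 32) + l^3 + 3*l^2 - 36*l + 32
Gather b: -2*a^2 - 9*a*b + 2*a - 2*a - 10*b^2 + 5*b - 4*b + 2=-2*a^2 - 10*b^2 + b*(1 - 9*a) + 2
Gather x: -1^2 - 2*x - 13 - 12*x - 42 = -14*x - 56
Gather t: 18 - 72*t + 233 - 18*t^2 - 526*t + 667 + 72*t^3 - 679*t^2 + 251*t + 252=72*t^3 - 697*t^2 - 347*t + 1170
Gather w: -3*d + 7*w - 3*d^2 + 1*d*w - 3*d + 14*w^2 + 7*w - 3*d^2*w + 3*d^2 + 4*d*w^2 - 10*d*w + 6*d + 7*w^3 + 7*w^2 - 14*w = 7*w^3 + w^2*(4*d + 21) + w*(-3*d^2 - 9*d)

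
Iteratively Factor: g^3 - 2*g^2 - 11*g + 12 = (g + 3)*(g^2 - 5*g + 4) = (g - 4)*(g + 3)*(g - 1)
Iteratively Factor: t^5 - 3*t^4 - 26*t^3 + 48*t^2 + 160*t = (t + 2)*(t^4 - 5*t^3 - 16*t^2 + 80*t) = t*(t + 2)*(t^3 - 5*t^2 - 16*t + 80) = t*(t + 2)*(t + 4)*(t^2 - 9*t + 20) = t*(t - 4)*(t + 2)*(t + 4)*(t - 5)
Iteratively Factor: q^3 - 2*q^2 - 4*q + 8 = (q + 2)*(q^2 - 4*q + 4) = (q - 2)*(q + 2)*(q - 2)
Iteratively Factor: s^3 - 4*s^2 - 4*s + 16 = (s - 2)*(s^2 - 2*s - 8) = (s - 4)*(s - 2)*(s + 2)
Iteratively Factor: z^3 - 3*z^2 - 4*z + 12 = (z + 2)*(z^2 - 5*z + 6) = (z - 2)*(z + 2)*(z - 3)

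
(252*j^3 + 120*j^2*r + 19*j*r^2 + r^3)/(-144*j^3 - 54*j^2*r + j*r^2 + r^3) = (42*j^2 + 13*j*r + r^2)/(-24*j^2 - 5*j*r + r^2)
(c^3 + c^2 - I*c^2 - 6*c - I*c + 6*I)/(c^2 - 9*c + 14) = (c^2 + c*(3 - I) - 3*I)/(c - 7)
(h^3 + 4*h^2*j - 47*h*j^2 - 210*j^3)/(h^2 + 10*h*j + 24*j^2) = (h^2 - 2*h*j - 35*j^2)/(h + 4*j)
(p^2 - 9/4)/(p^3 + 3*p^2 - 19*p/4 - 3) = (2*p + 3)/(2*p^2 + 9*p + 4)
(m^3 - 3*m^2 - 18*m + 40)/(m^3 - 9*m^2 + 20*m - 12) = (m^2 - m - 20)/(m^2 - 7*m + 6)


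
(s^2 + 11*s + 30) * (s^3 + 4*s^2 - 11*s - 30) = s^5 + 15*s^4 + 63*s^3 - 31*s^2 - 660*s - 900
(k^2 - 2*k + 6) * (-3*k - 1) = -3*k^3 + 5*k^2 - 16*k - 6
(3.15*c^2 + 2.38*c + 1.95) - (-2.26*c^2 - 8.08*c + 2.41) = 5.41*c^2 + 10.46*c - 0.46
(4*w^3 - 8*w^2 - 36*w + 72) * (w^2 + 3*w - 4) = 4*w^5 + 4*w^4 - 76*w^3 - 4*w^2 + 360*w - 288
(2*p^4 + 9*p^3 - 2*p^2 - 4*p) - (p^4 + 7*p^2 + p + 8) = p^4 + 9*p^3 - 9*p^2 - 5*p - 8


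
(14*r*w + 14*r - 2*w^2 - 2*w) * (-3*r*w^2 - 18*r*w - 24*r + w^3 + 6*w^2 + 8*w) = -42*r^2*w^3 - 294*r^2*w^2 - 588*r^2*w - 336*r^2 + 20*r*w^4 + 140*r*w^3 + 280*r*w^2 + 160*r*w - 2*w^5 - 14*w^4 - 28*w^3 - 16*w^2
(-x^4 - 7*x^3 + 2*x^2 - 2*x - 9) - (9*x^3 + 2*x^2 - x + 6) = -x^4 - 16*x^3 - x - 15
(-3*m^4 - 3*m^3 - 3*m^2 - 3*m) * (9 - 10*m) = 30*m^5 + 3*m^4 + 3*m^3 + 3*m^2 - 27*m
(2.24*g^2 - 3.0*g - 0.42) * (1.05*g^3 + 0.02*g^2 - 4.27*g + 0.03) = 2.352*g^5 - 3.1052*g^4 - 10.0658*g^3 + 12.8688*g^2 + 1.7034*g - 0.0126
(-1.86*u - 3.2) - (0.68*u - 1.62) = -2.54*u - 1.58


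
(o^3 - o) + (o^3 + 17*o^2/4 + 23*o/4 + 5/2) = 2*o^3 + 17*o^2/4 + 19*o/4 + 5/2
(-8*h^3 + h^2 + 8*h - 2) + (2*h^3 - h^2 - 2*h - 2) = -6*h^3 + 6*h - 4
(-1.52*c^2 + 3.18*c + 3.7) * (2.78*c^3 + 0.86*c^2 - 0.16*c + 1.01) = -4.2256*c^5 + 7.5332*c^4 + 13.264*c^3 + 1.138*c^2 + 2.6198*c + 3.737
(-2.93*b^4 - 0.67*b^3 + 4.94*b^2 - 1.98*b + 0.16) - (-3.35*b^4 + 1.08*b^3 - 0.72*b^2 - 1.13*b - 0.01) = 0.42*b^4 - 1.75*b^3 + 5.66*b^2 - 0.85*b + 0.17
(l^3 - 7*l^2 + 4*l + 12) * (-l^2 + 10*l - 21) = -l^5 + 17*l^4 - 95*l^3 + 175*l^2 + 36*l - 252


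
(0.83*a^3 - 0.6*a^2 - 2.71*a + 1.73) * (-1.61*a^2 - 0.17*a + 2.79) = -1.3363*a^5 + 0.8249*a^4 + 6.7808*a^3 - 3.9986*a^2 - 7.855*a + 4.8267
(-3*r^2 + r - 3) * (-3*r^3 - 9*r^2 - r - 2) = 9*r^5 + 24*r^4 + 3*r^3 + 32*r^2 + r + 6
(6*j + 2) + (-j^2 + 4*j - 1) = -j^2 + 10*j + 1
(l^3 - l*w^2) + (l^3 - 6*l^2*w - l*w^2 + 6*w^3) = 2*l^3 - 6*l^2*w - 2*l*w^2 + 6*w^3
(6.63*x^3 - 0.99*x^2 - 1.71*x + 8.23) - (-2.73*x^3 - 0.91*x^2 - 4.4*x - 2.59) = 9.36*x^3 - 0.08*x^2 + 2.69*x + 10.82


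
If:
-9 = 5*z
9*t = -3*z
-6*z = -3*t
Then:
No Solution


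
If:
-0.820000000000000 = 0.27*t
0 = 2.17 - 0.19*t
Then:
No Solution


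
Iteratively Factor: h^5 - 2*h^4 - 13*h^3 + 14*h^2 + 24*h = (h - 2)*(h^4 - 13*h^2 - 12*h) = (h - 4)*(h - 2)*(h^3 + 4*h^2 + 3*h) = (h - 4)*(h - 2)*(h + 1)*(h^2 + 3*h) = (h - 4)*(h - 2)*(h + 1)*(h + 3)*(h)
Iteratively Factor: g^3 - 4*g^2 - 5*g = (g)*(g^2 - 4*g - 5) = g*(g + 1)*(g - 5)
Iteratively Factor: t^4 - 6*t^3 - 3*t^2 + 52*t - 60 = (t - 2)*(t^3 - 4*t^2 - 11*t + 30) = (t - 2)*(t + 3)*(t^2 - 7*t + 10) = (t - 5)*(t - 2)*(t + 3)*(t - 2)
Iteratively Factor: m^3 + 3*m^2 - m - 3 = (m - 1)*(m^2 + 4*m + 3) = (m - 1)*(m + 3)*(m + 1)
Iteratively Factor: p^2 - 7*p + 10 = (p - 2)*(p - 5)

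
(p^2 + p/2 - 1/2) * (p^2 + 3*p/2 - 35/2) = p^4 + 2*p^3 - 69*p^2/4 - 19*p/2 + 35/4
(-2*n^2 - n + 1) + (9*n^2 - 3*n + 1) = 7*n^2 - 4*n + 2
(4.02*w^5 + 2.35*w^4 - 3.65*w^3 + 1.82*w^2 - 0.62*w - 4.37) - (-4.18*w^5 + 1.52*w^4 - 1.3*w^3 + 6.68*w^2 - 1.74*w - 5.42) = 8.2*w^5 + 0.83*w^4 - 2.35*w^3 - 4.86*w^2 + 1.12*w + 1.05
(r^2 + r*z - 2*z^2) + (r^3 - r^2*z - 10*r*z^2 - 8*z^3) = r^3 - r^2*z + r^2 - 10*r*z^2 + r*z - 8*z^3 - 2*z^2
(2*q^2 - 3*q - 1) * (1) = 2*q^2 - 3*q - 1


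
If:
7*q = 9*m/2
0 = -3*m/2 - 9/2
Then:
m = -3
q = -27/14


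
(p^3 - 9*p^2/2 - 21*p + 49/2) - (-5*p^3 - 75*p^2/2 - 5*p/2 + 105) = 6*p^3 + 33*p^2 - 37*p/2 - 161/2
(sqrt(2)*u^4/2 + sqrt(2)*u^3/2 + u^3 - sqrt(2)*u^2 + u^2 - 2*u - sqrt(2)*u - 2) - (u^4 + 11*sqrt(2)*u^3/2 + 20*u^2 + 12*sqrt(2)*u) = -u^4 + sqrt(2)*u^4/2 - 5*sqrt(2)*u^3 + u^3 - 19*u^2 - sqrt(2)*u^2 - 13*sqrt(2)*u - 2*u - 2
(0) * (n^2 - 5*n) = 0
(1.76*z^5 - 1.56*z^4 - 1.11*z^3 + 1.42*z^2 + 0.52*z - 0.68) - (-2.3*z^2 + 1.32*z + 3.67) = 1.76*z^5 - 1.56*z^4 - 1.11*z^3 + 3.72*z^2 - 0.8*z - 4.35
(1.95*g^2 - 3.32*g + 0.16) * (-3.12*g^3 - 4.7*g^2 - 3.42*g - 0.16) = -6.084*g^5 + 1.1934*g^4 + 8.4358*g^3 + 10.2904*g^2 - 0.016*g - 0.0256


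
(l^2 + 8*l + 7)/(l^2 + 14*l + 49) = (l + 1)/(l + 7)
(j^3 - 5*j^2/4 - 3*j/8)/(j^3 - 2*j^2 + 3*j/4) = (4*j + 1)/(2*(2*j - 1))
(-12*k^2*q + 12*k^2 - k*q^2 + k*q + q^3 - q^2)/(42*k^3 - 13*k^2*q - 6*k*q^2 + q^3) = (-4*k*q + 4*k + q^2 - q)/(14*k^2 - 9*k*q + q^2)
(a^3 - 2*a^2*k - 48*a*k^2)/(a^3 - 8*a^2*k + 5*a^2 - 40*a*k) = (a + 6*k)/(a + 5)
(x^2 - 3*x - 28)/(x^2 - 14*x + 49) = (x + 4)/(x - 7)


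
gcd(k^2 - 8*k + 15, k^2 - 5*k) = k - 5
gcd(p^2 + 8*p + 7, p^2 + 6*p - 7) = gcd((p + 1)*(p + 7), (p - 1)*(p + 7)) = p + 7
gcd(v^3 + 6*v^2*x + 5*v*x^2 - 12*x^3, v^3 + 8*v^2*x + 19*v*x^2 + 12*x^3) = v^2 + 7*v*x + 12*x^2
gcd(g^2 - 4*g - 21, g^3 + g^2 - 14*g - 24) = g + 3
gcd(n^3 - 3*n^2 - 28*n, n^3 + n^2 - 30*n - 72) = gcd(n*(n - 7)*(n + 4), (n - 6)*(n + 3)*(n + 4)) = n + 4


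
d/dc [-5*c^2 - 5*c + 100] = -10*c - 5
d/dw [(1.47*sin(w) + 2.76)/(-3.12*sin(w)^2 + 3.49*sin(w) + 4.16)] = (4.5864*sin(w)^2 + 17.2224*sin(w) - 3.5172)*cos(w)/(9.7344*sin(w)^4 - 21.7776*sin(w)^3 - 13.7783*sin(w)^2 + 29.0368*sin(w) + 17.3056)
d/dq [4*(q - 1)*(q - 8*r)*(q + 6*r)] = 12*q^2 - 16*q*r - 8*q - 192*r^2 + 8*r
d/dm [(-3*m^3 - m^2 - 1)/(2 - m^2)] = 3*m*(m^3 - 6*m - 2)/(m^4 - 4*m^2 + 4)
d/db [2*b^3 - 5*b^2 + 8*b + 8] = 6*b^2 - 10*b + 8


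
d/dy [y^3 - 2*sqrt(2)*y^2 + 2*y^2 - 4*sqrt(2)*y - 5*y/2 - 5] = 3*y^2 - 4*sqrt(2)*y + 4*y - 4*sqrt(2) - 5/2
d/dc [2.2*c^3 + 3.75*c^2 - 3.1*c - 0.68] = 6.6*c^2 + 7.5*c - 3.1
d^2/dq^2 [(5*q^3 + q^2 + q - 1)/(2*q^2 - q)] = 2*(11*q^3 - 12*q^2 + 6*q - 1)/(q^3*(8*q^3 - 12*q^2 + 6*q - 1))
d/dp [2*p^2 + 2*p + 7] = 4*p + 2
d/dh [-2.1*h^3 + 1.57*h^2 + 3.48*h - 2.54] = -6.3*h^2 + 3.14*h + 3.48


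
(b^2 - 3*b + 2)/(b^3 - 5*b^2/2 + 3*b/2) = 2*(b - 2)/(b*(2*b - 3))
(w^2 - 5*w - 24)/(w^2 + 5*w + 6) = (w - 8)/(w + 2)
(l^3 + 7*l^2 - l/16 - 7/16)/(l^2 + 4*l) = (16*l^3 + 112*l^2 - l - 7)/(16*l*(l + 4))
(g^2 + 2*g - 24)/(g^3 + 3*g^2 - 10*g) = (g^2 + 2*g - 24)/(g*(g^2 + 3*g - 10))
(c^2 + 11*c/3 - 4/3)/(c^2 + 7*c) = (3*c^2 + 11*c - 4)/(3*c*(c + 7))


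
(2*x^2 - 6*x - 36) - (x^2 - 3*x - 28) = x^2 - 3*x - 8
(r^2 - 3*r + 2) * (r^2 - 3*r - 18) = r^4 - 6*r^3 - 7*r^2 + 48*r - 36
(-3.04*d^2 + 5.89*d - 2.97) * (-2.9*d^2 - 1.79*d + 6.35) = 8.816*d^4 - 11.6394*d^3 - 21.2341*d^2 + 42.7178*d - 18.8595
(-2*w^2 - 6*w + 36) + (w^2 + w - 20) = -w^2 - 5*w + 16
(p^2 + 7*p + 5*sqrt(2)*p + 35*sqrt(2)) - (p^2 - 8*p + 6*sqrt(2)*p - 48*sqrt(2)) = -sqrt(2)*p + 15*p + 83*sqrt(2)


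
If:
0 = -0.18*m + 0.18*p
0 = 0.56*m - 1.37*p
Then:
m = 0.00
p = 0.00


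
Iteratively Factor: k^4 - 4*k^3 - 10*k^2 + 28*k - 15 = (k - 5)*(k^3 + k^2 - 5*k + 3) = (k - 5)*(k - 1)*(k^2 + 2*k - 3) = (k - 5)*(k - 1)*(k + 3)*(k - 1)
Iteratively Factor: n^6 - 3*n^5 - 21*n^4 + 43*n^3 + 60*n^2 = (n + 4)*(n^5 - 7*n^4 + 7*n^3 + 15*n^2) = (n - 5)*(n + 4)*(n^4 - 2*n^3 - 3*n^2) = (n - 5)*(n - 3)*(n + 4)*(n^3 + n^2) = n*(n - 5)*(n - 3)*(n + 4)*(n^2 + n) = n^2*(n - 5)*(n - 3)*(n + 4)*(n + 1)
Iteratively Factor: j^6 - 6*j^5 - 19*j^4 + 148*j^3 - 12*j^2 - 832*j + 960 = (j + 3)*(j^5 - 9*j^4 + 8*j^3 + 124*j^2 - 384*j + 320) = (j - 4)*(j + 3)*(j^4 - 5*j^3 - 12*j^2 + 76*j - 80) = (j - 4)*(j - 2)*(j + 3)*(j^3 - 3*j^2 - 18*j + 40) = (j - 4)*(j - 2)^2*(j + 3)*(j^2 - j - 20) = (j - 4)*(j - 2)^2*(j + 3)*(j + 4)*(j - 5)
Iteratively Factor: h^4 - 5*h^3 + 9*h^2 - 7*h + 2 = (h - 1)*(h^3 - 4*h^2 + 5*h - 2) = (h - 2)*(h - 1)*(h^2 - 2*h + 1) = (h - 2)*(h - 1)^2*(h - 1)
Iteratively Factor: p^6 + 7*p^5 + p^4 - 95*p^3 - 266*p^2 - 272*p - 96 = (p - 4)*(p^5 + 11*p^4 + 45*p^3 + 85*p^2 + 74*p + 24) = (p - 4)*(p + 1)*(p^4 + 10*p^3 + 35*p^2 + 50*p + 24) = (p - 4)*(p + 1)^2*(p^3 + 9*p^2 + 26*p + 24) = (p - 4)*(p + 1)^2*(p + 4)*(p^2 + 5*p + 6) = (p - 4)*(p + 1)^2*(p + 2)*(p + 4)*(p + 3)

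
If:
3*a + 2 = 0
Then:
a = -2/3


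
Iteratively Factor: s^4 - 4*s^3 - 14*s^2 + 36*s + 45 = (s + 3)*(s^3 - 7*s^2 + 7*s + 15) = (s + 1)*(s + 3)*(s^2 - 8*s + 15) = (s - 3)*(s + 1)*(s + 3)*(s - 5)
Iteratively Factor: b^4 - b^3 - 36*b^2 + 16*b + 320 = (b - 4)*(b^3 + 3*b^2 - 24*b - 80) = (b - 4)*(b + 4)*(b^2 - b - 20) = (b - 5)*(b - 4)*(b + 4)*(b + 4)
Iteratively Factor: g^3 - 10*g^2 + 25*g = (g)*(g^2 - 10*g + 25) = g*(g - 5)*(g - 5)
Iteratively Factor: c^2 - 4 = (c + 2)*(c - 2)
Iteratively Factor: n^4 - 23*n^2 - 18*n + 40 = (n + 2)*(n^3 - 2*n^2 - 19*n + 20) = (n - 5)*(n + 2)*(n^2 + 3*n - 4) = (n - 5)*(n + 2)*(n + 4)*(n - 1)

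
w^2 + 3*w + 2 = (w + 1)*(w + 2)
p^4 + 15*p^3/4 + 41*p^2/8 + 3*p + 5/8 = (p + 1/2)*(p + 1)^2*(p + 5/4)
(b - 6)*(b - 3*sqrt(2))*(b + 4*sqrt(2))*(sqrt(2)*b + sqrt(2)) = sqrt(2)*b^4 - 5*sqrt(2)*b^3 + 2*b^3 - 30*sqrt(2)*b^2 - 10*b^2 - 12*b + 120*sqrt(2)*b + 144*sqrt(2)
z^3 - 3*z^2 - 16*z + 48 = (z - 4)*(z - 3)*(z + 4)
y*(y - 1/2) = y^2 - y/2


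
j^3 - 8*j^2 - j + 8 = (j - 8)*(j - 1)*(j + 1)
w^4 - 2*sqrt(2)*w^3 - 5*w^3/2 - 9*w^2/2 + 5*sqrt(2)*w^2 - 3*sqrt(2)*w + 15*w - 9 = (w - 3/2)*(w - 1)*(w - 3*sqrt(2))*(w + sqrt(2))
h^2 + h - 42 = (h - 6)*(h + 7)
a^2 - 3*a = a*(a - 3)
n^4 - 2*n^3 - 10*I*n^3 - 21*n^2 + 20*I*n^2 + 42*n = n*(n - 2)*(n - 7*I)*(n - 3*I)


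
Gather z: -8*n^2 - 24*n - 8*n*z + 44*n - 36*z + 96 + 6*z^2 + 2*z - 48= -8*n^2 + 20*n + 6*z^2 + z*(-8*n - 34) + 48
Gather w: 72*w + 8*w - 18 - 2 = 80*w - 20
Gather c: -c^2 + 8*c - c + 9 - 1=-c^2 + 7*c + 8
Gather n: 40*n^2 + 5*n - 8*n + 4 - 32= 40*n^2 - 3*n - 28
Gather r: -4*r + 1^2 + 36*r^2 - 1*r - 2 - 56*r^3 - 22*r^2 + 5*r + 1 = -56*r^3 + 14*r^2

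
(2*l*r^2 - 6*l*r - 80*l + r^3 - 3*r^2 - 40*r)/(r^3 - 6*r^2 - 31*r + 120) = (2*l + r)/(r - 3)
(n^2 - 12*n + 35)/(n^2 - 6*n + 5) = (n - 7)/(n - 1)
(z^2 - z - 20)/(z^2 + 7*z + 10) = (z^2 - z - 20)/(z^2 + 7*z + 10)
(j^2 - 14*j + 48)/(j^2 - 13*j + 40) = (j - 6)/(j - 5)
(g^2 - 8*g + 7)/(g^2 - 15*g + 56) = (g - 1)/(g - 8)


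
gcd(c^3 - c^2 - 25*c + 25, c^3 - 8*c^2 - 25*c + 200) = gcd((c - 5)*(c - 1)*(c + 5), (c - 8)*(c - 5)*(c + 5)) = c^2 - 25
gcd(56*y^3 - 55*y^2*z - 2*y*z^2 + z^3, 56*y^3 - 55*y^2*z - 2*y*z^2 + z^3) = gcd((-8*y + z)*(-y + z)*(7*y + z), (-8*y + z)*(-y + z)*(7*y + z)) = 56*y^3 - 55*y^2*z - 2*y*z^2 + z^3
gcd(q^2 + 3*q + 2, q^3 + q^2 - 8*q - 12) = q + 2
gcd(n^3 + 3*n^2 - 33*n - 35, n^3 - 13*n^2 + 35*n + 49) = n + 1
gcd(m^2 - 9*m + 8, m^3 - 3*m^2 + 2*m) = m - 1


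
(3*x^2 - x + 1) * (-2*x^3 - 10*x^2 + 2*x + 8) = -6*x^5 - 28*x^4 + 14*x^3 + 12*x^2 - 6*x + 8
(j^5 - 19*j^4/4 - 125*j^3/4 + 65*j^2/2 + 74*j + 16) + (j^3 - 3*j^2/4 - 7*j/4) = j^5 - 19*j^4/4 - 121*j^3/4 + 127*j^2/4 + 289*j/4 + 16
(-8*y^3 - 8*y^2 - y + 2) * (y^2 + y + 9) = -8*y^5 - 16*y^4 - 81*y^3 - 71*y^2 - 7*y + 18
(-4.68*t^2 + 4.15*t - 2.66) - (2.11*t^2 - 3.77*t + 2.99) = -6.79*t^2 + 7.92*t - 5.65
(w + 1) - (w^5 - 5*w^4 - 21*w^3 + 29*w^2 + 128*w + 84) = -w^5 + 5*w^4 + 21*w^3 - 29*w^2 - 127*w - 83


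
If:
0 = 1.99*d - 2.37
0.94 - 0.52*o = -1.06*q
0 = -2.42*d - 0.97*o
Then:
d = 1.19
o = -2.97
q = -2.34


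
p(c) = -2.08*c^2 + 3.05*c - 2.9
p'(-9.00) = 40.49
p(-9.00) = -198.83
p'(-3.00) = 15.53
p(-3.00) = -30.77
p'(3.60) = -11.93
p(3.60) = -18.88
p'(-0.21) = 3.92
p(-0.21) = -3.63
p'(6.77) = -25.11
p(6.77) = -77.58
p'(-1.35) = 8.67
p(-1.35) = -10.81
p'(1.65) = -3.81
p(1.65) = -3.53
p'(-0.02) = 3.13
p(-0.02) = -2.96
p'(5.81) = -21.12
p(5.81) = -55.39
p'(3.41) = -11.14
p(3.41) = -16.69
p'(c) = 3.05 - 4.16*c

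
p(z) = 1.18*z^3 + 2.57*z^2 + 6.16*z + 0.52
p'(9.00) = 339.16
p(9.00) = 1124.35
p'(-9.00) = 246.64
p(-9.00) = -706.97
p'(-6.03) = 103.88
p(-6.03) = -201.90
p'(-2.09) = 10.88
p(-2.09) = -11.90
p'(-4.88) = 65.38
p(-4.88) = -105.47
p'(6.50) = 189.14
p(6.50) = 473.20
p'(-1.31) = 5.50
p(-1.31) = -5.79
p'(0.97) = 14.48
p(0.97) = 9.99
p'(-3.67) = 34.98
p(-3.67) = -45.80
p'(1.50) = 21.84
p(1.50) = 19.52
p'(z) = 3.54*z^2 + 5.14*z + 6.16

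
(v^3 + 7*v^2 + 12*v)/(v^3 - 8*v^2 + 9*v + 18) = v*(v^2 + 7*v + 12)/(v^3 - 8*v^2 + 9*v + 18)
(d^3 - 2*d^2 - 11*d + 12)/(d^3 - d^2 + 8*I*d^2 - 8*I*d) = (d^2 - d - 12)/(d*(d + 8*I))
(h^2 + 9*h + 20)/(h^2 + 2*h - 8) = (h + 5)/(h - 2)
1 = 1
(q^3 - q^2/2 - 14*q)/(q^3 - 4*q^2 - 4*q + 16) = q*(2*q + 7)/(2*(q^2 - 4))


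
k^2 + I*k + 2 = (k - I)*(k + 2*I)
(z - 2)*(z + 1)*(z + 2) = z^3 + z^2 - 4*z - 4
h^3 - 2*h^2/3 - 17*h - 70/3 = (h - 5)*(h + 2)*(h + 7/3)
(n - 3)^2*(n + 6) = n^3 - 27*n + 54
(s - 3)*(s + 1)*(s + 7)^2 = s^4 + 12*s^3 + 18*s^2 - 140*s - 147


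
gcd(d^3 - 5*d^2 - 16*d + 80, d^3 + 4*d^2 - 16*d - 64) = d^2 - 16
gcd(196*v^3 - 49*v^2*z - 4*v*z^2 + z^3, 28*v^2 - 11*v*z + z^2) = 28*v^2 - 11*v*z + z^2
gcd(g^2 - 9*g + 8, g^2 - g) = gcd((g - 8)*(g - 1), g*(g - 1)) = g - 1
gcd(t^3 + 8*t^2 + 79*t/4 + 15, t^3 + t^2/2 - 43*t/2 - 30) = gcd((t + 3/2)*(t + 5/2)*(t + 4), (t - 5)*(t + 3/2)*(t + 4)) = t^2 + 11*t/2 + 6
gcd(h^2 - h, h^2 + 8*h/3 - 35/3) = 1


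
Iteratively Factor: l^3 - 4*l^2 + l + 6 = (l - 2)*(l^2 - 2*l - 3) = (l - 2)*(l + 1)*(l - 3)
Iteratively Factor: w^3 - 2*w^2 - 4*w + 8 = (w - 2)*(w^2 - 4) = (w - 2)*(w + 2)*(w - 2)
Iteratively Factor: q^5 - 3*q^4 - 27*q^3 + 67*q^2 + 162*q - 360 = (q - 5)*(q^4 + 2*q^3 - 17*q^2 - 18*q + 72) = (q - 5)*(q + 3)*(q^3 - q^2 - 14*q + 24) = (q - 5)*(q + 3)*(q + 4)*(q^2 - 5*q + 6) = (q - 5)*(q - 3)*(q + 3)*(q + 4)*(q - 2)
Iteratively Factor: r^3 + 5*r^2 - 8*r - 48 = (r + 4)*(r^2 + r - 12) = (r - 3)*(r + 4)*(r + 4)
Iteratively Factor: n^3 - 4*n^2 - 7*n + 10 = (n - 5)*(n^2 + n - 2) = (n - 5)*(n + 2)*(n - 1)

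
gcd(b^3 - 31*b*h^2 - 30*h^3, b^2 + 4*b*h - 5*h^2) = b + 5*h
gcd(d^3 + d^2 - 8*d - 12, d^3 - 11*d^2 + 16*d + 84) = d + 2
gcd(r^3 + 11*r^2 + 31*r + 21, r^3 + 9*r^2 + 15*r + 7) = r^2 + 8*r + 7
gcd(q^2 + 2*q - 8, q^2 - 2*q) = q - 2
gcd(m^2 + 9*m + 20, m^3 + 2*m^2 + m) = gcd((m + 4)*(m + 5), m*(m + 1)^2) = 1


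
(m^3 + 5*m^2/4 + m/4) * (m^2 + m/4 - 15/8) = m^5 + 3*m^4/2 - 21*m^3/16 - 73*m^2/32 - 15*m/32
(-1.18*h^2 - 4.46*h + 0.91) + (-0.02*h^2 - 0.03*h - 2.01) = -1.2*h^2 - 4.49*h - 1.1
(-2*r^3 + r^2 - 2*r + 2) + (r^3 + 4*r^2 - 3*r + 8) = -r^3 + 5*r^2 - 5*r + 10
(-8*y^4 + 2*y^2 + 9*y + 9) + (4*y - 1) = -8*y^4 + 2*y^2 + 13*y + 8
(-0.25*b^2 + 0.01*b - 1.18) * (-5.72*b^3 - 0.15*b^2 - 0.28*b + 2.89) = 1.43*b^5 - 0.0197*b^4 + 6.8181*b^3 - 0.5483*b^2 + 0.3593*b - 3.4102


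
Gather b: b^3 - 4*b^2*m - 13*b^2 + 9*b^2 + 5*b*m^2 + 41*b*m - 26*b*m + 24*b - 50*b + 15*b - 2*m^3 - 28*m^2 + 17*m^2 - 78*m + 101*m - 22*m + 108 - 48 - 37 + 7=b^3 + b^2*(-4*m - 4) + b*(5*m^2 + 15*m - 11) - 2*m^3 - 11*m^2 + m + 30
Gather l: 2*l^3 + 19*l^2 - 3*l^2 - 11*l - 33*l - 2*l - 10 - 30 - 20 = 2*l^3 + 16*l^2 - 46*l - 60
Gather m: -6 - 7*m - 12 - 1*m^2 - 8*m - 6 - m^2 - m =-2*m^2 - 16*m - 24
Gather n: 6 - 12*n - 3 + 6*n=3 - 6*n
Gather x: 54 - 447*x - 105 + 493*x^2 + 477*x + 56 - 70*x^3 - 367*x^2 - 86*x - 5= -70*x^3 + 126*x^2 - 56*x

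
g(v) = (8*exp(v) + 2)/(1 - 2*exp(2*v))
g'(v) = 8*exp(v)/(1 - 2*exp(2*v)) + 4*(8*exp(v) + 2)*exp(2*v)/(1 - 2*exp(2*v))^2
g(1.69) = -0.79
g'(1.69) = 0.85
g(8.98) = -0.00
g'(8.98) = 0.00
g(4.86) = -0.03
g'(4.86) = 0.03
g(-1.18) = 5.50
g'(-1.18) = 5.59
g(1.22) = -1.33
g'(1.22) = 1.54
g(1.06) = -1.60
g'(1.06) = 1.93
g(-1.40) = 4.52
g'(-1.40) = 3.50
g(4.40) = -0.05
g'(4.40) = 0.05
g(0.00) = -10.00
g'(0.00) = 32.00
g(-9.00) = 2.00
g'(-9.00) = 0.00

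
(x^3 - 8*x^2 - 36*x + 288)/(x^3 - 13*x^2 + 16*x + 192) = (x^2 - 36)/(x^2 - 5*x - 24)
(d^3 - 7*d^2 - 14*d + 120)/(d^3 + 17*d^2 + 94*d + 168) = (d^2 - 11*d + 30)/(d^2 + 13*d + 42)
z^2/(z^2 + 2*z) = z/(z + 2)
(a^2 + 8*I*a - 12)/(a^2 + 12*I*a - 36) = (a + 2*I)/(a + 6*I)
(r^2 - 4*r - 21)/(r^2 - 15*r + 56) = (r + 3)/(r - 8)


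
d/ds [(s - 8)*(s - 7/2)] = 2*s - 23/2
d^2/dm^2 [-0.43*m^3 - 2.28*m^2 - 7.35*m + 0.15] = -2.58*m - 4.56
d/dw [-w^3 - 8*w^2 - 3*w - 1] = -3*w^2 - 16*w - 3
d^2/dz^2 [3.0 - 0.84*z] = 0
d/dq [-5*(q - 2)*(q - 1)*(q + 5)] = -15*q^2 - 20*q + 65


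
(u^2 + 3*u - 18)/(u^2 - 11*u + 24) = (u + 6)/(u - 8)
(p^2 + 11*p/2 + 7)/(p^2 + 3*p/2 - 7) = (p + 2)/(p - 2)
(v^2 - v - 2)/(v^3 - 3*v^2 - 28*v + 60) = (v + 1)/(v^2 - v - 30)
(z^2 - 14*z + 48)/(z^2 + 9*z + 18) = (z^2 - 14*z + 48)/(z^2 + 9*z + 18)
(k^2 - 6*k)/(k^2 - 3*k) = (k - 6)/(k - 3)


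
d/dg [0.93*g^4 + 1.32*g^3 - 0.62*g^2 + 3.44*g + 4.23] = 3.72*g^3 + 3.96*g^2 - 1.24*g + 3.44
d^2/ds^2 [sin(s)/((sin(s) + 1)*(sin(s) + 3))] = (-sin(s)^4 + 5*sin(s)^3 + 15*sin(s)^2 - 3*sin(s) - 24)/((sin(s) + 1)^2*(sin(s) + 3)^3)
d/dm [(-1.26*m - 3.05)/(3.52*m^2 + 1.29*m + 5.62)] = (4.4352*m^2 + 21.472*m - 3.1467)/(12.3904*m^4 + 9.0816*m^3 + 41.2289*m^2 + 14.4996*m + 31.5844)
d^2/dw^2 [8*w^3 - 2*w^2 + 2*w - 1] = 48*w - 4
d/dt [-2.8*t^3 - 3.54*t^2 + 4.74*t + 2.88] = -8.4*t^2 - 7.08*t + 4.74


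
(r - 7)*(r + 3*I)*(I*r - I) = I*r^3 - 3*r^2 - 8*I*r^2 + 24*r + 7*I*r - 21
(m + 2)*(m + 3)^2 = m^3 + 8*m^2 + 21*m + 18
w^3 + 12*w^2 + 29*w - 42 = (w - 1)*(w + 6)*(w + 7)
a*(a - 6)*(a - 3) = a^3 - 9*a^2 + 18*a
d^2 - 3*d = d*(d - 3)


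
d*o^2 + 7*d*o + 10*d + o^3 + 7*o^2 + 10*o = (d + o)*(o + 2)*(o + 5)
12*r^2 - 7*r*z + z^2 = (-4*r + z)*(-3*r + z)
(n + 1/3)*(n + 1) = n^2 + 4*n/3 + 1/3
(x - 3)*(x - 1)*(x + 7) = x^3 + 3*x^2 - 25*x + 21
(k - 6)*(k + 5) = k^2 - k - 30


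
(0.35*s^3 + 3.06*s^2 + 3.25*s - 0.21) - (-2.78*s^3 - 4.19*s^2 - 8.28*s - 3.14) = 3.13*s^3 + 7.25*s^2 + 11.53*s + 2.93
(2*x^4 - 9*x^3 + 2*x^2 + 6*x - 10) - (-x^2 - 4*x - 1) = 2*x^4 - 9*x^3 + 3*x^2 + 10*x - 9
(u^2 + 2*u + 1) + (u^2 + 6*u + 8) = 2*u^2 + 8*u + 9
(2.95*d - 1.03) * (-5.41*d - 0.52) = -15.9595*d^2 + 4.0383*d + 0.5356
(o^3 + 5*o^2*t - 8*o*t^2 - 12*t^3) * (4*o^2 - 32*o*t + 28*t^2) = 4*o^5 - 12*o^4*t - 164*o^3*t^2 + 348*o^2*t^3 + 160*o*t^4 - 336*t^5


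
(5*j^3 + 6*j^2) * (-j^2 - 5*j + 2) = -5*j^5 - 31*j^4 - 20*j^3 + 12*j^2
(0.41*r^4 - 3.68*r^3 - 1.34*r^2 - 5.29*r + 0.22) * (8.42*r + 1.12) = 3.4522*r^5 - 30.5264*r^4 - 15.4044*r^3 - 46.0426*r^2 - 4.0724*r + 0.2464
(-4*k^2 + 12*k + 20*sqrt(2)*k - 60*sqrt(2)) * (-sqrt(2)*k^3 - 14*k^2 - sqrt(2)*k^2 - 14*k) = 4*sqrt(2)*k^5 - 8*sqrt(2)*k^4 + 16*k^4 - 292*sqrt(2)*k^3 - 32*k^3 - 48*k^2 + 560*sqrt(2)*k^2 + 840*sqrt(2)*k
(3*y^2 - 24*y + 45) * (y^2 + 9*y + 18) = 3*y^4 + 3*y^3 - 117*y^2 - 27*y + 810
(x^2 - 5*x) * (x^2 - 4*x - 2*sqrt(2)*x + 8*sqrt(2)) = x^4 - 9*x^3 - 2*sqrt(2)*x^3 + 20*x^2 + 18*sqrt(2)*x^2 - 40*sqrt(2)*x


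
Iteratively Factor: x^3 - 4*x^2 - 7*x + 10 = (x - 5)*(x^2 + x - 2) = (x - 5)*(x - 1)*(x + 2)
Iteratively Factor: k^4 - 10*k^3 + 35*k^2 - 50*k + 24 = (k - 1)*(k^3 - 9*k^2 + 26*k - 24) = (k - 2)*(k - 1)*(k^2 - 7*k + 12) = (k - 3)*(k - 2)*(k - 1)*(k - 4)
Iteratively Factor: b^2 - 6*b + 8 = (b - 4)*(b - 2)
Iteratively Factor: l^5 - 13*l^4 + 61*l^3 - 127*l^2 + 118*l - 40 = (l - 1)*(l^4 - 12*l^3 + 49*l^2 - 78*l + 40) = (l - 5)*(l - 1)*(l^3 - 7*l^2 + 14*l - 8) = (l - 5)*(l - 1)^2*(l^2 - 6*l + 8) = (l - 5)*(l - 4)*(l - 1)^2*(l - 2)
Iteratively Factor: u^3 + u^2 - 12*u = (u - 3)*(u^2 + 4*u) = (u - 3)*(u + 4)*(u)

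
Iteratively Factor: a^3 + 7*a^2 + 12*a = (a + 3)*(a^2 + 4*a) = (a + 3)*(a + 4)*(a)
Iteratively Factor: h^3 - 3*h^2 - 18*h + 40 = (h + 4)*(h^2 - 7*h + 10) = (h - 2)*(h + 4)*(h - 5)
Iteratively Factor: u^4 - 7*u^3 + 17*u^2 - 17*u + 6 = (u - 3)*(u^3 - 4*u^2 + 5*u - 2) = (u - 3)*(u - 1)*(u^2 - 3*u + 2) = (u - 3)*(u - 1)^2*(u - 2)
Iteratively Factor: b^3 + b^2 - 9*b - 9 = (b + 3)*(b^2 - 2*b - 3) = (b - 3)*(b + 3)*(b + 1)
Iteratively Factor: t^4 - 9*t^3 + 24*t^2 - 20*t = (t)*(t^3 - 9*t^2 + 24*t - 20) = t*(t - 2)*(t^2 - 7*t + 10) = t*(t - 5)*(t - 2)*(t - 2)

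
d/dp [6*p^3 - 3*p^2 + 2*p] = 18*p^2 - 6*p + 2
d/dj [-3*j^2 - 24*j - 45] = -6*j - 24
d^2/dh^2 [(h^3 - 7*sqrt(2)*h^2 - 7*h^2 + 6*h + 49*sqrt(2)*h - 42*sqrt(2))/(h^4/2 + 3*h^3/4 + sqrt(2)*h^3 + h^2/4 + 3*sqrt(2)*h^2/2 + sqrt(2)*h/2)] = 8*(4*h^9 - 84*sqrt(2)*h^8 - 84*h^8 - 324*h^7 + 846*sqrt(2)*h^7 + 649*sqrt(2)*h^6 + 6068*h^6 + 1566*h^5 + 3339*sqrt(2)*h^5 - 14370*h^4 - 2805*sqrt(2)*h^4 - 14125*sqrt(2)*h^3 - 14322*h^3 - 11214*sqrt(2)*h^2 - 4536*h^2 - 3024*sqrt(2)*h - 504*h - 336*sqrt(2))/(h^3*(8*h^9 + 36*h^8 + 48*sqrt(2)*h^8 + 258*h^7 + 216*sqrt(2)*h^7 + 524*sqrt(2)*h^6 + 927*h^6 + 954*sqrt(2)*h^5 + 1617*h^5 + 1521*h^4 + 1254*sqrt(2)*h^4 + 793*h^3 + 1062*sqrt(2)*h^3 + 216*h^2 + 534*sqrt(2)*h^2 + 24*h + 144*sqrt(2)*h + 16*sqrt(2)))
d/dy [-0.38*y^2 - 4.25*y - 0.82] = -0.76*y - 4.25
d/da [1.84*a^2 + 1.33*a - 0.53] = 3.68*a + 1.33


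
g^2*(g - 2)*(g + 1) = g^4 - g^3 - 2*g^2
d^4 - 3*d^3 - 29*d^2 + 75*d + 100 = (d - 5)*(d - 4)*(d + 1)*(d + 5)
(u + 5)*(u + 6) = u^2 + 11*u + 30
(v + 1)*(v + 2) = v^2 + 3*v + 2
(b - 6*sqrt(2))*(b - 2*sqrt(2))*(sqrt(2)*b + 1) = sqrt(2)*b^3 - 15*b^2 + 16*sqrt(2)*b + 24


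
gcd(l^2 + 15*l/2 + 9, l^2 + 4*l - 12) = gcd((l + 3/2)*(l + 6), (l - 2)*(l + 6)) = l + 6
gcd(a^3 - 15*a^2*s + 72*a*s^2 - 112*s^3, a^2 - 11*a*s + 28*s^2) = a^2 - 11*a*s + 28*s^2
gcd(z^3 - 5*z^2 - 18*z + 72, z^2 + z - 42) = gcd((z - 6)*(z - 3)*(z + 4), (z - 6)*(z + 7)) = z - 6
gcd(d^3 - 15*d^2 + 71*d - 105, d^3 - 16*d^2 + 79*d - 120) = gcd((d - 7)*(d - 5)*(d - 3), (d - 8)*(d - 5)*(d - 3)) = d^2 - 8*d + 15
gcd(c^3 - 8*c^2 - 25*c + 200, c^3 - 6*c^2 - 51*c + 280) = c^2 - 13*c + 40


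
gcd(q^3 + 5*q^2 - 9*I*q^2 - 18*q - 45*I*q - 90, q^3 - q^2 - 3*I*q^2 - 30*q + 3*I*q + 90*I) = q^2 + q*(5 - 3*I) - 15*I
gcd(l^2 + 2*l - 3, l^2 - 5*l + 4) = l - 1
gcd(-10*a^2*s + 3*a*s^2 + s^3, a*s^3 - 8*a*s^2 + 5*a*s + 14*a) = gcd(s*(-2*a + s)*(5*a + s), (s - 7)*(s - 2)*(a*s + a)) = 1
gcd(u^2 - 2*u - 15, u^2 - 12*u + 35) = u - 5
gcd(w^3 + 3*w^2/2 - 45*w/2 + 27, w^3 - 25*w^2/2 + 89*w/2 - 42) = w - 3/2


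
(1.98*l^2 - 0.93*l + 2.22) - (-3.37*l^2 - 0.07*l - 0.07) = 5.35*l^2 - 0.86*l + 2.29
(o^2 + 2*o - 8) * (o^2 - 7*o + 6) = o^4 - 5*o^3 - 16*o^2 + 68*o - 48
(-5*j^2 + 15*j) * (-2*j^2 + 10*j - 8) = 10*j^4 - 80*j^3 + 190*j^2 - 120*j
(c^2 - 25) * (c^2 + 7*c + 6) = c^4 + 7*c^3 - 19*c^2 - 175*c - 150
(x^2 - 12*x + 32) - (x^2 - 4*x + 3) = 29 - 8*x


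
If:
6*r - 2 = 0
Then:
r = 1/3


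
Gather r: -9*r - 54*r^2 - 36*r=-54*r^2 - 45*r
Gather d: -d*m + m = -d*m + m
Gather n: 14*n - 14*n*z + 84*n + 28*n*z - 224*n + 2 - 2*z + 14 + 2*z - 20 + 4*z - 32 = n*(14*z - 126) + 4*z - 36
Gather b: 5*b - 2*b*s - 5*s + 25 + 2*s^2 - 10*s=b*(5 - 2*s) + 2*s^2 - 15*s + 25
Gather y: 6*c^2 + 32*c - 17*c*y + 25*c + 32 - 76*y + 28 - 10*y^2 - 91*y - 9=6*c^2 + 57*c - 10*y^2 + y*(-17*c - 167) + 51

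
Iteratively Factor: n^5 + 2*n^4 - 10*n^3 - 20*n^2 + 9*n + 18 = (n - 3)*(n^4 + 5*n^3 + 5*n^2 - 5*n - 6) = (n - 3)*(n - 1)*(n^3 + 6*n^2 + 11*n + 6) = (n - 3)*(n - 1)*(n + 2)*(n^2 + 4*n + 3) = (n - 3)*(n - 1)*(n + 1)*(n + 2)*(n + 3)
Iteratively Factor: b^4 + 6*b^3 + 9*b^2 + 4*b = (b)*(b^3 + 6*b^2 + 9*b + 4) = b*(b + 4)*(b^2 + 2*b + 1) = b*(b + 1)*(b + 4)*(b + 1)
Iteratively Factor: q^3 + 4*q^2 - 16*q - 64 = (q + 4)*(q^2 - 16) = (q + 4)^2*(q - 4)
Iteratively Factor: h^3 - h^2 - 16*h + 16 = (h - 1)*(h^2 - 16) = (h - 4)*(h - 1)*(h + 4)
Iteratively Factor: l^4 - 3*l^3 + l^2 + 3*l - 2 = (l - 2)*(l^3 - l^2 - l + 1) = (l - 2)*(l - 1)*(l^2 - 1) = (l - 2)*(l - 1)*(l + 1)*(l - 1)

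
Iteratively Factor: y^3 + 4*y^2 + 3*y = (y + 3)*(y^2 + y) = y*(y + 3)*(y + 1)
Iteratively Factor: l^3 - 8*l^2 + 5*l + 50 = (l + 2)*(l^2 - 10*l + 25) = (l - 5)*(l + 2)*(l - 5)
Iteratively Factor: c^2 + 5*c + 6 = (c + 3)*(c + 2)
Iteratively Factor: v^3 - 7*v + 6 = (v - 1)*(v^2 + v - 6) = (v - 1)*(v + 3)*(v - 2)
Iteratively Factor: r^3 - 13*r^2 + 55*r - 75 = (r - 3)*(r^2 - 10*r + 25) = (r - 5)*(r - 3)*(r - 5)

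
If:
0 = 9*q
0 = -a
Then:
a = 0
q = 0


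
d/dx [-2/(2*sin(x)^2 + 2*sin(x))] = (2/tan(x) + cos(x)/sin(x)^2)/(sin(x) + 1)^2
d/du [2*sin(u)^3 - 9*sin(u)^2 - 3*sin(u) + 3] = -3*(6*sin(u) + cos(2*u))*cos(u)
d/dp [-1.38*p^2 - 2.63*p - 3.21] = -2.76*p - 2.63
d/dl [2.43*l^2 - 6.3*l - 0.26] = 4.86*l - 6.3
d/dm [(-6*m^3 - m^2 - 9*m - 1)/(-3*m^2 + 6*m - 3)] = (6*m^3 - 18*m^2 - 11*m - 11)/(3*(m^3 - 3*m^2 + 3*m - 1))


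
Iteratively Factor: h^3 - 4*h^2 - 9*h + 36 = (h + 3)*(h^2 - 7*h + 12) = (h - 3)*(h + 3)*(h - 4)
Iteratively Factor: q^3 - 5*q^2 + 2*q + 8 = (q - 4)*(q^2 - q - 2) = (q - 4)*(q + 1)*(q - 2)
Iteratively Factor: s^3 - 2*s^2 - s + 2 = (s - 1)*(s^2 - s - 2) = (s - 1)*(s + 1)*(s - 2)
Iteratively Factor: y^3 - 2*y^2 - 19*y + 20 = (y + 4)*(y^2 - 6*y + 5) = (y - 5)*(y + 4)*(y - 1)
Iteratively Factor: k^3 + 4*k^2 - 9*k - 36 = (k + 3)*(k^2 + k - 12) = (k + 3)*(k + 4)*(k - 3)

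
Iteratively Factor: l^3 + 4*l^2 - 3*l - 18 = (l + 3)*(l^2 + l - 6) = (l - 2)*(l + 3)*(l + 3)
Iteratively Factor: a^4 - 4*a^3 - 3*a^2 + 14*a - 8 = (a - 1)*(a^3 - 3*a^2 - 6*a + 8) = (a - 4)*(a - 1)*(a^2 + a - 2) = (a - 4)*(a - 1)^2*(a + 2)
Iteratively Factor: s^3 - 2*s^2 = (s)*(s^2 - 2*s) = s^2*(s - 2)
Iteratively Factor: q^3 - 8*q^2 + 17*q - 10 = (q - 1)*(q^2 - 7*q + 10) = (q - 2)*(q - 1)*(q - 5)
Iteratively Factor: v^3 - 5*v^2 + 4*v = (v - 1)*(v^2 - 4*v) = v*(v - 1)*(v - 4)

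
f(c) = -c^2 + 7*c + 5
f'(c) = 7 - 2*c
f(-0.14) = 4.00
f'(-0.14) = 7.28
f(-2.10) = -14.11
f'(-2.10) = 11.20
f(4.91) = 15.26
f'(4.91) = -2.82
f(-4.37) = -44.69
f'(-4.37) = 15.74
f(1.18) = 11.87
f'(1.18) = 4.64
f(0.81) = 10.01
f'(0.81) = 5.38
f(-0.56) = 0.77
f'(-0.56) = 8.12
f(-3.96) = -38.40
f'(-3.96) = 14.92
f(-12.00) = -223.00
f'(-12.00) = 31.00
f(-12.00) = -223.00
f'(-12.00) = 31.00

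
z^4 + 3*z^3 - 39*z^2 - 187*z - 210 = (z - 7)*(z + 2)*(z + 3)*(z + 5)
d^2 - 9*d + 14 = (d - 7)*(d - 2)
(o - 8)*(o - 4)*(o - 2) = o^3 - 14*o^2 + 56*o - 64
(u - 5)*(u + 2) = u^2 - 3*u - 10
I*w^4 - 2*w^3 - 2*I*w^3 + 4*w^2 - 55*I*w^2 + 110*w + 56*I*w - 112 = (w - 8)*(w + 7)*(w + 2*I)*(I*w - I)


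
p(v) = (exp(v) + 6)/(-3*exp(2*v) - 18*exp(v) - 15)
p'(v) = (exp(v) + 6)*(6*exp(2*v) + 18*exp(v))/(-3*exp(2*v) - 18*exp(v) - 15)^2 + exp(v)/(-3*exp(2*v) - 18*exp(v) - 15)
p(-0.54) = -0.25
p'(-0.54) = 0.10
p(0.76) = -0.12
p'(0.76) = 0.09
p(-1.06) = -0.29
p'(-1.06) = 0.08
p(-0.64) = -0.26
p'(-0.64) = 0.09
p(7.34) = -0.00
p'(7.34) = 0.00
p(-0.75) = -0.27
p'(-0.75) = 0.09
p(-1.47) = -0.32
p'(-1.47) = 0.06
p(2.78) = -0.02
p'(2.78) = 0.02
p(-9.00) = -0.40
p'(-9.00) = 0.00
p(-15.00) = -0.40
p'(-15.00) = 0.00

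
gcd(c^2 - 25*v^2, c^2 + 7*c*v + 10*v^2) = c + 5*v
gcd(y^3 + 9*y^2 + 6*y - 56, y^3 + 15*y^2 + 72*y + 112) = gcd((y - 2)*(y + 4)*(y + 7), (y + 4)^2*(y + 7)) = y^2 + 11*y + 28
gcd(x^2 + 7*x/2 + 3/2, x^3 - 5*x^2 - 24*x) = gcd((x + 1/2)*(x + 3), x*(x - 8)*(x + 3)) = x + 3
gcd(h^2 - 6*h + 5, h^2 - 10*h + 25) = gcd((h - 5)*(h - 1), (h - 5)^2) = h - 5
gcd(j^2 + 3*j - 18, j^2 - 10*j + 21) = j - 3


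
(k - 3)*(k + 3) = k^2 - 9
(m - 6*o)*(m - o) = m^2 - 7*m*o + 6*o^2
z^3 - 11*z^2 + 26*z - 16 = (z - 8)*(z - 2)*(z - 1)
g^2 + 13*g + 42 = (g + 6)*(g + 7)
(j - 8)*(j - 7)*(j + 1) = j^3 - 14*j^2 + 41*j + 56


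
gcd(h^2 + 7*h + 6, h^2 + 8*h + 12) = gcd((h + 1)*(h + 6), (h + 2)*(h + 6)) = h + 6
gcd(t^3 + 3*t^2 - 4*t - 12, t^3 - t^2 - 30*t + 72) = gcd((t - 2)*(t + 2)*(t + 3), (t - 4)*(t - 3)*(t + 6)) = 1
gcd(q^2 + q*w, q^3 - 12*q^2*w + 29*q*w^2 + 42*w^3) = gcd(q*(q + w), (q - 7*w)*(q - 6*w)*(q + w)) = q + w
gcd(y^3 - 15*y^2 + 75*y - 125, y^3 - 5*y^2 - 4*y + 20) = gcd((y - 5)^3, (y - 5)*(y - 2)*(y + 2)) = y - 5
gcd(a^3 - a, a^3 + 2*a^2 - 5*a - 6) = a + 1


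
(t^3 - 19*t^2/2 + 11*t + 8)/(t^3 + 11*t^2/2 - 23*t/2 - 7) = (t - 8)/(t + 7)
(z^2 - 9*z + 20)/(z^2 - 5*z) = (z - 4)/z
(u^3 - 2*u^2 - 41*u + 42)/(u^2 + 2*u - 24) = (u^2 - 8*u + 7)/(u - 4)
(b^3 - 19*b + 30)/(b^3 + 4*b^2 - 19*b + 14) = (b^2 + 2*b - 15)/(b^2 + 6*b - 7)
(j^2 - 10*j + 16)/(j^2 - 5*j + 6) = (j - 8)/(j - 3)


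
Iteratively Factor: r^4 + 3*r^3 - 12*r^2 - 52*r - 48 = (r - 4)*(r^3 + 7*r^2 + 16*r + 12) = (r - 4)*(r + 2)*(r^2 + 5*r + 6) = (r - 4)*(r + 2)*(r + 3)*(r + 2)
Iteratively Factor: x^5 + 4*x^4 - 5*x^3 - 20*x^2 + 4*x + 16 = (x + 4)*(x^4 - 5*x^2 + 4) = (x + 1)*(x + 4)*(x^3 - x^2 - 4*x + 4) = (x - 1)*(x + 1)*(x + 4)*(x^2 - 4) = (x - 2)*(x - 1)*(x + 1)*(x + 4)*(x + 2)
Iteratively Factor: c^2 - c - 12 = (c - 4)*(c + 3)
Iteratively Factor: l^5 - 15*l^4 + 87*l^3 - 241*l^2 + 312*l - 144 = (l - 4)*(l^4 - 11*l^3 + 43*l^2 - 69*l + 36) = (l - 4)*(l - 3)*(l^3 - 8*l^2 + 19*l - 12) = (l - 4)*(l - 3)^2*(l^2 - 5*l + 4) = (l - 4)^2*(l - 3)^2*(l - 1)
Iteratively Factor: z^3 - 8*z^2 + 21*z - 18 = (z - 3)*(z^2 - 5*z + 6) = (z - 3)*(z - 2)*(z - 3)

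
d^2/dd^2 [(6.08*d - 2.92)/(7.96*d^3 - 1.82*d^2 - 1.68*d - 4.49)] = (2311.431168*d^5 - 2748.68352*d^4 + 879.734016*d^3 + 2783.877792*d^2 - 977.848224*d - 60.484816)/(504.358336*d^9 - 345.954336*d^8 - 240.242352*d^7 - 713.478344*d^6 + 440.989584*d^5 + 300.2349*d^4 + 394.309812*d^3 - 148.091874*d^2 - 101.606904*d - 90.518849)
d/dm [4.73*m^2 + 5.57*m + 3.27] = 9.46*m + 5.57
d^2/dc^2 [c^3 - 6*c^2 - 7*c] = 6*c - 12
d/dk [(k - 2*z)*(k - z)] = 2*k - 3*z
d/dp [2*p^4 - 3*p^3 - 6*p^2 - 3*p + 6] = 8*p^3 - 9*p^2 - 12*p - 3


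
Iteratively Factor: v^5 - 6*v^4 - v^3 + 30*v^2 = (v)*(v^4 - 6*v^3 - v^2 + 30*v) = v*(v - 3)*(v^3 - 3*v^2 - 10*v) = v^2*(v - 3)*(v^2 - 3*v - 10) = v^2*(v - 5)*(v - 3)*(v + 2)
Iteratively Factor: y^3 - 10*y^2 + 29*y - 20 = (y - 4)*(y^2 - 6*y + 5) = (y - 5)*(y - 4)*(y - 1)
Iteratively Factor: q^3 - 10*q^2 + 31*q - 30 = (q - 3)*(q^2 - 7*q + 10) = (q - 5)*(q - 3)*(q - 2)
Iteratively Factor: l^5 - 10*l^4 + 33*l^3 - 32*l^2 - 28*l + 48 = (l - 3)*(l^4 - 7*l^3 + 12*l^2 + 4*l - 16) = (l - 3)*(l - 2)*(l^3 - 5*l^2 + 2*l + 8) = (l - 3)*(l - 2)^2*(l^2 - 3*l - 4) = (l - 3)*(l - 2)^2*(l + 1)*(l - 4)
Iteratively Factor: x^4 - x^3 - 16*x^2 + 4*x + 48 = (x + 2)*(x^3 - 3*x^2 - 10*x + 24) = (x + 2)*(x + 3)*(x^2 - 6*x + 8) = (x - 4)*(x + 2)*(x + 3)*(x - 2)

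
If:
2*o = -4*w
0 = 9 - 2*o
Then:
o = 9/2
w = -9/4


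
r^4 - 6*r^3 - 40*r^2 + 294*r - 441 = (r - 7)*(r - 3)^2*(r + 7)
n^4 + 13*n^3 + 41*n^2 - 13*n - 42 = (n - 1)*(n + 1)*(n + 6)*(n + 7)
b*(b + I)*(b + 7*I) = b^3 + 8*I*b^2 - 7*b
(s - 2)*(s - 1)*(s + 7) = s^3 + 4*s^2 - 19*s + 14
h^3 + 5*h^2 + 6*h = h*(h + 2)*(h + 3)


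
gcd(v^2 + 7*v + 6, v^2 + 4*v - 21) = 1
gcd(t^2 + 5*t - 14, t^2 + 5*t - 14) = t^2 + 5*t - 14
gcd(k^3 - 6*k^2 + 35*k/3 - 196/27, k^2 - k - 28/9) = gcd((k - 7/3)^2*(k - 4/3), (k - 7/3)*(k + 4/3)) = k - 7/3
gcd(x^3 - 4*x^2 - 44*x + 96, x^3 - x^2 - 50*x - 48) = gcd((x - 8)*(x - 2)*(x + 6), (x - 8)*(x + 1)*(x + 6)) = x^2 - 2*x - 48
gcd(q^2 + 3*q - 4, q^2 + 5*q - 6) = q - 1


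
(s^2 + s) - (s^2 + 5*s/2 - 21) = 21 - 3*s/2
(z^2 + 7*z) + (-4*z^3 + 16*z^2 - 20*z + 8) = -4*z^3 + 17*z^2 - 13*z + 8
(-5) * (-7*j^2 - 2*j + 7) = 35*j^2 + 10*j - 35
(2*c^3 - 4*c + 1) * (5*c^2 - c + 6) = 10*c^5 - 2*c^4 - 8*c^3 + 9*c^2 - 25*c + 6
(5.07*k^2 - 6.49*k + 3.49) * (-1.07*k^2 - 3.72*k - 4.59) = -5.4249*k^4 - 11.9161*k^3 - 2.8628*k^2 + 16.8063*k - 16.0191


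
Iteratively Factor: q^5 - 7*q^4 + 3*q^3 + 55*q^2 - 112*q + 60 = (q - 2)*(q^4 - 5*q^3 - 7*q^2 + 41*q - 30) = (q - 2)^2*(q^3 - 3*q^2 - 13*q + 15) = (q - 5)*(q - 2)^2*(q^2 + 2*q - 3) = (q - 5)*(q - 2)^2*(q + 3)*(q - 1)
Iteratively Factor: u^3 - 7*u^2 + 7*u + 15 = (u + 1)*(u^2 - 8*u + 15) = (u - 5)*(u + 1)*(u - 3)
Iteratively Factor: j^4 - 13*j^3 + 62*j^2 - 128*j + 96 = (j - 4)*(j^3 - 9*j^2 + 26*j - 24) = (j - 4)^2*(j^2 - 5*j + 6) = (j - 4)^2*(j - 3)*(j - 2)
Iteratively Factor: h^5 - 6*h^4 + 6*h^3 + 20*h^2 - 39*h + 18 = (h - 1)*(h^4 - 5*h^3 + h^2 + 21*h - 18) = (h - 3)*(h - 1)*(h^3 - 2*h^2 - 5*h + 6) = (h - 3)*(h - 1)*(h + 2)*(h^2 - 4*h + 3) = (h - 3)*(h - 1)^2*(h + 2)*(h - 3)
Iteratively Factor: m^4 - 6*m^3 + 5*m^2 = (m - 1)*(m^3 - 5*m^2) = (m - 5)*(m - 1)*(m^2) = m*(m - 5)*(m - 1)*(m)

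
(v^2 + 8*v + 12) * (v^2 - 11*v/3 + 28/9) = v^4 + 13*v^3/3 - 128*v^2/9 - 172*v/9 + 112/3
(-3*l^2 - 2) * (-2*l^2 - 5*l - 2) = 6*l^4 + 15*l^3 + 10*l^2 + 10*l + 4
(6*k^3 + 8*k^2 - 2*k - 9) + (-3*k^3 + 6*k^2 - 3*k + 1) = 3*k^3 + 14*k^2 - 5*k - 8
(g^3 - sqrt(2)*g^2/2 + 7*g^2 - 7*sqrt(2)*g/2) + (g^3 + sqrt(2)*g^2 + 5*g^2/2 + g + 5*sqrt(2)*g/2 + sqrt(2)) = 2*g^3 + sqrt(2)*g^2/2 + 19*g^2/2 - sqrt(2)*g + g + sqrt(2)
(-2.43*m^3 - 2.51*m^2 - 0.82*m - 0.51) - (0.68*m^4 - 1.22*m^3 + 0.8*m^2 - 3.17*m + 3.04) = -0.68*m^4 - 1.21*m^3 - 3.31*m^2 + 2.35*m - 3.55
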